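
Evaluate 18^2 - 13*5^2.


x^2 - d*y^2
= 18^2 - 13*5^2
= 324 - 325
= -1

-1


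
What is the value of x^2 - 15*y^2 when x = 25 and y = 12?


x^2 - d*y^2
= 25^2 - 15*12^2
= 625 - 2160
= -1535

-1535


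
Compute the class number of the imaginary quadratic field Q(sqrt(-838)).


K = Q(sqrt(-838)). d mod 4 = 2, so D = disc(K) = 4d = -3352
h(K) equals the number of primitive reduced positive-definite forms (a, b, c) = a*x^2 + b*x*y + c*y^2 with b^2 - 4ac = D,
where reduced means |b| <= a <= c, with b >= 0 whenever |b| = a or a = c, and primitive means gcd(a, b, c) = 1.
Reduced forces 3a^2 <= |D| = 3352, so 1 <= a <= 33; b must have the parity of D, and c = (b^2 - D)/(4a) must be an integer >= a.
Enumerate a = 1..33, b in [-a, a]:
  a=1: (1, 0, 838)  [1]
  a=2: (2, 0, 419)  [1]
  a=3..6: none
  a=7: (7, -6, 121), (7, 6, 121)  [2]
  a=8..10: none
  a=11: (11, -6, 77), (11, 6, 77)  [2]
  a=12..13: none
  a=14: (14, -8, 61), (14, 8, 61)  [2]
  a=15..18: none
  a=19: (19, -12, 46), (19, 12, 46)  [2]
  a=20..21: none
  a=22: (22, -16, 41), (22, 16, 41)  [2]
  a=23: (23, -12, 38), (23, 12, 38)  [2]
  a=24..33: none
Total reduced forms: 1 + 1 + 2 + 2 + 2 + 2 + 2 + 2 = 14
h = 14

14


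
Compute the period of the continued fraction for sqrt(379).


Run the CF algorithm for sqrt(379).
a_0 = floor(sqrt(379)) = 19; set m_0=0, q_0=1.
Recurrence: m' = q*a - m,  q' = (d - m'^2)/q,  a' = floor((a_0 + m')/q').
  step 1: m=19, q=18, a=2
  step 2: m=17, q=5, a=7
  step 3: m=18, q=11, a=3
  step 4: m=15, q=14, a=2
  step 5: m=13, q=15, a=2
  step 6: m=17, q=6, a=6
  step 7: m=19, q=3, a=12
  step 8: m=17, q=30, a=1
  step 9: m=13, q=7, a=4
  step 10: m=15, q=22, a=1
  step 11: m=7, q=15, a=1
  step 12: m=8, q=21, a=1
  step 13: m=13, q=10, a=3
  step 14: m=17, q=9, a=4
  step 15: m=19, q=2, a=19
  step 16: m=19, q=9, a=4
  step 17: m=17, q=10, a=3
  step 18: m=13, q=21, a=1
  step 19: m=8, q=15, a=1
  step 20: m=7, q=22, a=1
  step 21: m=15, q=7, a=4
  step 22: m=13, q=30, a=1
  step 23: m=17, q=3, a=12
  step 24: m=19, q=6, a=6
  step 25: m=17, q=15, a=2
  step 26: m=13, q=14, a=2
  step 27: m=15, q=11, a=3
  step 28: m=18, q=5, a=7
  step 29: m=17, q=18, a=2
  step 30: m=19, q=1, a=38
a_30 = 2*a_0 = 38, so the period closes here.
sqrt(379) = [19; 2, 7, 3, 2, 2, 6, 12, 1, 4, 1, 1, 1, 3, 4, 19, 4, 3, 1, 1, 1, 4, 1, 12, 6, 2, 2, 3, 7, 2, 38]
Period length = 30

30


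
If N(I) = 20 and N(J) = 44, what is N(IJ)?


N(IJ) = N(I) * N(J)
= 20 * 44
= 880

880


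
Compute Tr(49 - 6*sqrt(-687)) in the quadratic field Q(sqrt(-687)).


Tr(a + b*sqrt(d)) = (a + b*sqrt(d)) + (a - b*sqrt(d)) = 2a
= 2 * (49)
= 98

98


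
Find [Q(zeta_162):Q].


The degree equals Euler's totient phi(162).
162 = 2 * 3^4
phi(162) = 54

54


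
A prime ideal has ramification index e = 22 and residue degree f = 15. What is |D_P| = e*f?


|D_P| = e * f
= 22 * 15
= 330

330


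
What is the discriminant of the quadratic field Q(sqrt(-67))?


For K = Q(sqrt(d)) with d squarefree: disc(K) = d if d = 1 mod 4, and disc(K) = 4d if d = 2 or 3 mod 4.
Here d = -67, and d mod 4 = 1.
d = 1 mod 4 (O_K = Z[(1+sqrt(d))/2]), so disc(K) = d = -67

-67


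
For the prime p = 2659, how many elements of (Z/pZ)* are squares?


For prime p, the number of non-zero quadratic residues is (p-1)/2.
= (2659-1)/2
= 1329

1329


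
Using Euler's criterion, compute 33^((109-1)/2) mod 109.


p = 109 is prime and the exponent is (p-1)/2 = 54, so by Euler's criterion 33^54 = (33/109) = +1 or -1 mod 109.
Compute by square-and-multiply:
  54 = 32 + 16 + 4 + 2 (binary 110110)
  Repeated squaring mod 109: 33^1 = 33, 33^2 = 108, 33^4 = 1, 33^8 = 1, 33^16 = 1, 33^32 = 1
  33^54 = 33^32 * 33^16 * 33^4 * 33^2 = 1 * 1 * 1 * 108 mod 109
    1 * 1 = 1 = 1 mod 109
    1 * 1 = 1 = 1 mod 109
    1 * 108 = 108 = 108 mod 109
  33^54 = 108 mod 109
Result 108 = p - 1 = -1 mod 109: 33 is a quadratic non-residue mod 109. As a residue in [0, p-1] the value is 108.
33^54 mod 109 = 108

108


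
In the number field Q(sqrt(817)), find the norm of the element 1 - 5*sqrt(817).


N(a + b*sqrt(d)) = a^2 - d*b^2
= (1)^2 - (817)*(-5)^2
= 1 - 20425
= -20424

-20424


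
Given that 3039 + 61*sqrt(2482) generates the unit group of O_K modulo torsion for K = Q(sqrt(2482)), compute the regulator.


epsilon = 3039 + 61*sqrt(2482)
= 6078.0002
R = ln(6078.0002)
= 8.7124

8.7124


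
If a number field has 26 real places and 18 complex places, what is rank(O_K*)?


By Dirichlet's unit theorem:
rank = r1 + r2 - 1
= 26 + 18 - 1
= 43

43


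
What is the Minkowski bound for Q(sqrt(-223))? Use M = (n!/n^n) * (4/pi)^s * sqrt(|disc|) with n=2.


d = -223, d mod 4 = 1, so disc(K) = d = -223; |disc(K)| = 223
Imaginary quadratic field, so n = 2, s = r2 = 1, r1 = 0
M = (n!/n^n) * (4/pi)^s * sqrt(|disc(K)|) = (2!/2^2) * (4/pi)^1 * sqrt(223)
= 0.5 * 1.273240 * 14.933185
= 9.5068

9.5068


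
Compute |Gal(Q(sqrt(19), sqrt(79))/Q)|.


The 2 square roots of distinct primes are multiplicatively independent over Q,
so [K:Q] = 2^2 and Gal(K/Q) is isomorphic to (Z/2Z)^2.
|Gal| = 2^2 = 4

4


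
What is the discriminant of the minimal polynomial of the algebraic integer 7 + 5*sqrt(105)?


The element 7 + 5*sqrt(105) has minimal polynomial:
x^2 - 14*x - 2576
Discriminant = (-14)^2 - 4*(-2576)
= 196 + 10304
= 10500

10500


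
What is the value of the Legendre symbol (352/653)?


p = 653 is prime, so compute (352/653) with the reciprocity algorithm (Jacobi-symbol steps: pull out 2s via (2/n), flip via reciprocity, reduce):
  pull out 2: (2/653) = -1  (since 653 mod 8 = 5)
  pull out 2: (2/653) = -1  (since 653 mod 8 = 5)
  pull out 2: (2/653) = -1  (since 653 mod 8 = 5)
  pull out 2: (2/653) = -1  (since 653 mod 8 = 5)
  pull out 2: (2/653) = -1  (since 653 mod 8 = 5)
  reciprocity: (11/653) -> +(653/11)
  reduce: (4/11)
  pull out 2: (2/11) = -1  (since 11 mod 8 = 3)
  pull out 2: (2/11) = -1  (since 11 mod 8 = 3)
  (1/11) = 1
Product of signs = -1
(352/653) = -1

-1


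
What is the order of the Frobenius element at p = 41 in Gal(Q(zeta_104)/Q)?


The Frobenius at p in Gal(Q(zeta_n)/Q) = (Z/nZ)* is the class of p, so its order is ord_104(41), the smallest k >= 1 with 41^k = 1 mod 104.
n = 104 = 2^3 * 13, phi(104) = 48; the order divides phi(n).
Divisors of 48: 1, 2, 3, 4, 6, 8, 12, 16, 24, 48
Repeated squaring mod 104: 41^1 = 41, 41^2 = 17, 41^4 = 81, 41^8 = 9, 41^16 = 81, 41^32 = 9
Test divisors in increasing order:
  k=1: 41^1 = 41 mod 104
  k=2: 41^2 = 17 mod 104
  k=3: 41^3 = 17 * 41 = 73 mod 104
  k=4: 41^4 = 81 mod 104
  k=6: 41^6 = 81 * 17 = 25 mod 104
  k=8: 41^8 = 9 mod 104
  k=12: 41^12 = 9 * 81 = 1 mod 104  <- first divisor giving 1
Order = 12

12


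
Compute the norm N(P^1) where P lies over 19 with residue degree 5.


N(P^a) = p^(a*f)
= 19^(1*5)
= 19^5
= 2476099

2476099


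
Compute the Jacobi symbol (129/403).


Compute (129/403) via quadratic reciprocity:
  reciprocity: (129/403) -> +(403/129)
  reduce: (16/129)
  pull out 2: (2/129) = +1  (since 129 mod 8 = 1)
  pull out 2: (2/129) = +1  (since 129 mod 8 = 1)
  pull out 2: (2/129) = +1  (since 129 mod 8 = 1)
  pull out 2: (2/129) = +1  (since 129 mod 8 = 1)
  (1/129) = 1
Product of signs = 1

1


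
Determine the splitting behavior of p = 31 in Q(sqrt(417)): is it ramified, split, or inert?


K = Q(sqrt(417)). Since d mod 4 = 1, disc(K) = 417.
Check p | disc: 417 mod 31 = 14.
p does not divide disc. Compute Legendre symbol (d/p):
14^((31-1)/2) mod 31 = 1
(d/p) = 1, so p splits: (p) = P*P' with e=1, f=1, g=2.
Therefore p is split.

split


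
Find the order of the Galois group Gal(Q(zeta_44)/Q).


|Gal(Q(zeta_44)/Q)| = phi(44)
= 20

20


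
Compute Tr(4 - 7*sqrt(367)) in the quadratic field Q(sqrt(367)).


Tr(a + b*sqrt(d)) = (a + b*sqrt(d)) + (a - b*sqrt(d)) = 2a
= 2 * (4)
= 8

8


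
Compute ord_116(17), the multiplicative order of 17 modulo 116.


We want ord_116(17), the smallest k >= 1 with 17^k = 1 mod 116.
n = 116 = 2^2 * 29, phi(116) = 56; the order divides phi(n).
Divisors of 56: 1, 2, 4, 7, 8, 14, 28, 56
Repeated squaring mod 116: 17^1 = 17, 17^2 = 57, 17^4 = 1, 17^8 = 1, 17^16 = 1, 17^32 = 1
Test divisors in increasing order:
  k=1: 17^1 = 17 mod 116
  k=2: 17^2 = 57 mod 116
  k=4: 17^4 = 1 mod 116  <- first divisor giving 1
Order = 4

4


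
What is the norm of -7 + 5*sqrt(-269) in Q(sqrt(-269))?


N(a + b*sqrt(d)) = a^2 - d*b^2
= (-7)^2 - (-269)*(5)^2
= 49 + 6725
= 6774

6774


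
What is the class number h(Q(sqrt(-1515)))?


K = Q(sqrt(-1515)). d mod 4 = 1, so D = disc(K) = d = -1515
h(K) equals the number of primitive reduced positive-definite forms (a, b, c) = a*x^2 + b*x*y + c*y^2 with b^2 - 4ac = D,
where reduced means |b| <= a <= c, with b >= 0 whenever |b| = a or a = c, and primitive means gcd(a, b, c) = 1.
Reduced forces 3a^2 <= |D| = 1515, so 1 <= a <= 22; b must have the parity of D, and c = (b^2 - D)/(4a) must be an integer >= a.
Enumerate a = 1..22, b in [-a, a]:
  a=1: (1, 1, 379)  [1]
  a=2: none
  a=3: (3, 3, 127)  [1]
  a=4: none
  a=5: (5, 5, 77)  [1]
  a=6: none
  a=7: (7, -5, 55), (7, 5, 55)  [2]
  a=8..10: none
  a=11: (11, -5, 35), (11, 5, 35)  [2]
  a=12..14: none
  a=15: (15, 15, 29)  [1]
  a=16: none
  a=17: (17, -7, 23), (17, 7, 23)  [2]
  a=18: none
  a=19: (19, -9, 21), (19, 9, 21)  [2]
  a=20..22: none
Total reduced forms: 1 + 1 + 1 + 2 + 2 + 1 + 2 + 2 = 12
h = 12

12


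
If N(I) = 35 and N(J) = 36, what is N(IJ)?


N(IJ) = N(I) * N(J)
= 35 * 36
= 1260

1260


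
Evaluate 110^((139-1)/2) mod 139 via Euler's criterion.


p = 139 is prime and the exponent is (p-1)/2 = 69, so by Euler's criterion 110^69 = (110/139) = +1 or -1 mod 139.
Compute by square-and-multiply:
  69 = 64 + 4 + 1 (binary 1000101)
  Repeated squaring mod 139: 110^1 = 110, 110^2 = 7, 110^4 = 49, 110^8 = 38, 110^16 = 54, 110^32 = 136, 110^64 = 9
  110^69 = 110^64 * 110^4 * 110^1 = 9 * 49 * 110 mod 139
    9 * 49 = 441 = 24 mod 139
    24 * 110 = 2640 = 138 mod 139
  110^69 = 138 mod 139
Result 138 = p - 1 = -1 mod 139: 110 is a quadratic non-residue mod 139. As a residue in [0, p-1] the value is 138.
110^69 mod 139 = 138

138


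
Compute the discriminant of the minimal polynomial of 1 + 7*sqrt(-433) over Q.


The element 1 + 7*sqrt(-433) has minimal polynomial:
x^2 - 2*x + 21218
Discriminant = (-2)^2 - 4*(21218)
= 4 - 84872
= -84868

-84868


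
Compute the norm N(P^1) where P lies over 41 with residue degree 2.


N(P^a) = p^(a*f)
= 41^(1*2)
= 41^2
= 1681

1681


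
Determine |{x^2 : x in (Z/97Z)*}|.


For prime p, the number of non-zero quadratic residues is (p-1)/2.
= (97-1)/2
= 48

48


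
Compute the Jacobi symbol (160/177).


Compute (160/177) via quadratic reciprocity:
  pull out 2: (2/177) = +1  (since 177 mod 8 = 1)
  pull out 2: (2/177) = +1  (since 177 mod 8 = 1)
  pull out 2: (2/177) = +1  (since 177 mod 8 = 1)
  pull out 2: (2/177) = +1  (since 177 mod 8 = 1)
  pull out 2: (2/177) = +1  (since 177 mod 8 = 1)
  reciprocity: (5/177) -> +(177/5)
  reduce: (2/5)
  pull out 2: (2/5) = -1  (since 5 mod 8 = 5)
  (1/5) = 1
Product of signs = -1

-1


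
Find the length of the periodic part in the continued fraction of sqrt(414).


Run the CF algorithm for sqrt(414).
a_0 = floor(sqrt(414)) = 20; set m_0=0, q_0=1.
Recurrence: m' = q*a - m,  q' = (d - m'^2)/q,  a' = floor((a_0 + m')/q').
  step 1: m=20, q=14, a=2
  step 2: m=8, q=25, a=1
  step 3: m=17, q=5, a=7
  step 4: m=18, q=18, a=2
  step 5: m=18, q=5, a=7
  step 6: m=17, q=25, a=1
  step 7: m=8, q=14, a=2
  step 8: m=20, q=1, a=40
a_8 = 2*a_0 = 40, so the period closes here.
sqrt(414) = [20; 2, 1, 7, 2, 7, 1, 2, 40]
Period length = 8

8


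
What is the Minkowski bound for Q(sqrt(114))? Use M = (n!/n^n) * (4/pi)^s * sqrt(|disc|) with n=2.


d = 114, d mod 4 = 2, so disc(K) = 4d = 456; |disc(K)| = 456
Real quadratic field, so n = 2, s = r2 = 0, r1 = 2
M = (n!/n^n) * (4/pi)^s * sqrt(|disc(K)|) = (2!/2^2) * (4/pi)^0 * sqrt(456)
= 0.5 * 1.000000 * 21.354157
= 10.6771

10.6771


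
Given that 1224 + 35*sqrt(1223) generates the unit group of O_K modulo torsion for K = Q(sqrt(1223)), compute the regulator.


epsilon = 1224 + 35*sqrt(1223)
= 2447.9996
R = ln(2447.9996)
= 7.8030

7.8030


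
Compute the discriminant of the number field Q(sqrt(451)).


For K = Q(sqrt(d)) with d squarefree: disc(K) = d if d = 1 mod 4, and disc(K) = 4d if d = 2 or 3 mod 4.
Here d = 451, and d mod 4 = 3.
d = 3 mod 4, not 1 (O_K = Z[sqrt(d)]), so disc(K) = 4d = 4 * (451) = 1804

1804


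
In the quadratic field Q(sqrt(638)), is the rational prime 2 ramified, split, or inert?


K = Q(sqrt(638)). Since d mod 4 = 2, disc(K) = 2552.
Check p | disc: 2552 mod 2 = 0.
p divides disc, so p ramifies: (p) = P^2 with e=2, f=1, g=1.
Therefore p is ramified.

ramified


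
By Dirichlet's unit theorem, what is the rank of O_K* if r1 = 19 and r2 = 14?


By Dirichlet's unit theorem:
rank = r1 + r2 - 1
= 19 + 14 - 1
= 32

32


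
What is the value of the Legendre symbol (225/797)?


p = 797 is prime, so compute (225/797) with the reciprocity algorithm (Jacobi-symbol steps: pull out 2s via (2/n), flip via reciprocity, reduce):
  reciprocity: (225/797) -> +(797/225)
  reduce: (122/225)
  pull out 2: (2/225) = +1  (since 225 mod 8 = 1)
  reciprocity: (61/225) -> +(225/61)
  reduce: (42/61)
  pull out 2: (2/61) = -1  (since 61 mod 8 = 5)
  reciprocity: (21/61) -> +(61/21)
  reduce: (19/21)
  reciprocity: (19/21) -> +(21/19)
  reduce: (2/19)
  pull out 2: (2/19) = -1  (since 19 mod 8 = 3)
  (1/19) = 1
Product of signs = 1
(225/797) = 1

1


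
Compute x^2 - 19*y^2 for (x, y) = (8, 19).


x^2 - d*y^2
= 8^2 - 19*19^2
= 64 - 6859
= -6795

-6795


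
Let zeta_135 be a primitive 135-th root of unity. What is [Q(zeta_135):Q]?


The degree equals Euler's totient phi(135).
135 = 3^3 * 5
phi(135) = 72

72


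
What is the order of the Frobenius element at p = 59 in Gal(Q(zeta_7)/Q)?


The Frobenius at p in Gal(Q(zeta_n)/Q) = (Z/nZ)* is the class of p, so its order is ord_7(59), the smallest k >= 1 with 59^k = 1 mod 7.
n = 7 = 7, phi(7) = 6; the order divides phi(n).
Divisors of 6: 1, 2, 3, 6
Repeated squaring mod 7: 59^1 = 3, 59^2 = 2, 59^4 = 4
Test divisors in increasing order:
  k=1: 59^1 = 3 mod 7
  k=2: 59^2 = 2 mod 7
  k=3: 59^3 = 2 * 3 = 6 mod 7
  k=6: 59^6 = 4 * 2 = 1 mod 7  <- first divisor giving 1
Order = 6

6


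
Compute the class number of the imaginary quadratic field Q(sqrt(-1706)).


K = Q(sqrt(-1706)). d mod 4 = 2, so D = disc(K) = 4d = -6824
h(K) equals the number of primitive reduced positive-definite forms (a, b, c) = a*x^2 + b*x*y + c*y^2 with b^2 - 4ac = D,
where reduced means |b| <= a <= c, with b >= 0 whenever |b| = a or a = c, and primitive means gcd(a, b, c) = 1.
Reduced forces 3a^2 <= |D| = 6824, so 1 <= a <= 47; b must have the parity of D, and c = (b^2 - D)/(4a) must be an integer >= a.
Enumerate a = 1..47, b in [-a, a]:
  a=1: (1, 0, 1706)  [1]
  a=2: (2, 0, 853)  [1]
  a=3: (3, -2, 569), (3, 2, 569)  [2]
  a=4: none
  a=5: (5, -4, 342), (5, 4, 342)  [2]
  a=6: (6, -4, 285), (6, 4, 285)  [2]
  a=7: (7, -6, 245), (7, 6, 245)  [2]
  a=8: none
  a=9: (9, -4, 190), (9, 4, 190)  [2]
  a=10: (10, -4, 171), (10, 4, 171)  [2]
  a=11..12: none
  a=13: (13, -12, 134), (13, 12, 134)  [2]
  a=14: (14, -8, 123), (14, 8, 123)  [2]
  a=15: (15, -14, 117), (15, -4, 114), (15, 4, 114), (15, 14, 117)  [4]
  a=16..17: none
  a=18: (18, -4, 95), (18, 4, 95)  [2]
  a=19: (19, -4, 90), (19, 4, 90)  [2]
  a=20: none
  a=21: (21, -20, 86), (21, -8, 82), (21, 8, 82), (21, 20, 86)  [4]
  a=22..24: none
  a=25: (25, -24, 74), (25, 24, 74)  [2]
  a=26: (26, -12, 67), (26, 12, 67)  [2]
  a=27: (27, -14, 65), (27, 14, 65)  [2]
  a=28: none
  a=29: (29, -22, 63), (29, 22, 63)  [2]
  a=30: (30, -16, 59), (30, -4, 57), (30, 4, 57), (30, 16, 59)  [4]
  a=31..34: none
  a=35: (35, -34, 57), (35, -6, 49), (35, 6, 49), (35, 34, 57)  [4]
  a=36: none
  a=37: (37, -24, 50), (37, 24, 50)  [2]
  a=38: (38, -4, 45), (38, 4, 45)  [2]
  a=39: (39, -38, 53), (39, -14, 45), (39, 14, 45), (39, 38, 53)  [4]
  a=40: none
  a=41: (41, -8, 42), (41, 8, 42)  [2]
  a=42: (42, -20, 43), (42, 20, 43)  [2]
  a=43..47: none
Total reduced forms: 1 + 1 + 2 + 2 + 2 + 2 + 2 + 2 + 2 + 2 + 4 + 2 + 2 + 4 + 2 + 2 + 2 + 2 + 4 + 4 + 2 + 2 + 4 + 2 + 2 = 58
h = 58

58


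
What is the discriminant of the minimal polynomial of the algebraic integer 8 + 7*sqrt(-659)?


The element 8 + 7*sqrt(-659) has minimal polynomial:
x^2 - 16*x + 32355
Discriminant = (-16)^2 - 4*(32355)
= 256 - 129420
= -129164

-129164


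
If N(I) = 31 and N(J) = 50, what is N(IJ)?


N(IJ) = N(I) * N(J)
= 31 * 50
= 1550

1550


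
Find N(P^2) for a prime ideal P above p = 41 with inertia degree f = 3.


N(P^a) = p^(a*f)
= 41^(2*3)
= 41^6
= 4750104241

4750104241


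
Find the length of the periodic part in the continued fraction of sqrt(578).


Run the CF algorithm for sqrt(578).
a_0 = floor(sqrt(578)) = 24; set m_0=0, q_0=1.
Recurrence: m' = q*a - m,  q' = (d - m'^2)/q,  a' = floor((a_0 + m')/q').
  step 1: m=24, q=2, a=24
  step 2: m=24, q=1, a=48
a_2 = 2*a_0 = 48, so the period closes here.
sqrt(578) = [24; 24, 48]
Period length = 2

2


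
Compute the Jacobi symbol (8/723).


Compute (8/723) via quadratic reciprocity:
  pull out 2: (2/723) = -1  (since 723 mod 8 = 3)
  pull out 2: (2/723) = -1  (since 723 mod 8 = 3)
  pull out 2: (2/723) = -1  (since 723 mod 8 = 3)
  (1/723) = 1
Product of signs = -1

-1


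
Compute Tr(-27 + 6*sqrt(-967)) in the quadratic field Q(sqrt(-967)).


Tr(a + b*sqrt(d)) = (a + b*sqrt(d)) + (a - b*sqrt(d)) = 2a
= 2 * (-27)
= -54

-54


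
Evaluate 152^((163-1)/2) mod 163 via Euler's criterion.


p = 163 is prime and the exponent is (p-1)/2 = 81, so by Euler's criterion 152^81 = (152/163) = +1 or -1 mod 163.
Compute by square-and-multiply:
  81 = 64 + 16 + 1 (binary 1010001)
  Repeated squaring mod 163: 152^1 = 152, 152^2 = 121, 152^4 = 134, 152^8 = 26, 152^16 = 24, 152^32 = 87, 152^64 = 71
  152^81 = 152^64 * 152^16 * 152^1 = 71 * 24 * 152 mod 163
    71 * 24 = 1704 = 74 mod 163
    74 * 152 = 11248 = 1 mod 163
  152^81 = 1 mod 163
Result 1: 152 is a quadratic residue mod 163.
152^81 mod 163 = 1

1


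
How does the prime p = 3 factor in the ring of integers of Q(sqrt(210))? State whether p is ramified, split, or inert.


K = Q(sqrt(210)). Since d mod 4 = 2, disc(K) = 840.
Check p | disc: 840 mod 3 = 0.
p divides disc, so p ramifies: (p) = P^2 with e=2, f=1, g=1.
Therefore p is ramified.

ramified


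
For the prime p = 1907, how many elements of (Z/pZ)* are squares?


For prime p, the number of non-zero quadratic residues is (p-1)/2.
= (1907-1)/2
= 953

953


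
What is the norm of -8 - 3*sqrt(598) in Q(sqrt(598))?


N(a + b*sqrt(d)) = a^2 - d*b^2
= (-8)^2 - (598)*(-3)^2
= 64 - 5382
= -5318

-5318


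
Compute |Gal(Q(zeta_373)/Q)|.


|Gal(Q(zeta_373)/Q)| = phi(373)
= 372

372


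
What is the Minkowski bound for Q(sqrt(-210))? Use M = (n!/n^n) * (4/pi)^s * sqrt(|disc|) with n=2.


d = -210, d mod 4 = 2, so disc(K) = 4d = -840; |disc(K)| = 840
Imaginary quadratic field, so n = 2, s = r2 = 1, r1 = 0
M = (n!/n^n) * (4/pi)^s * sqrt(|disc(K)|) = (2!/2^2) * (4/pi)^1 * sqrt(840)
= 0.5 * 1.273240 * 28.982753
= 18.4510

18.4510


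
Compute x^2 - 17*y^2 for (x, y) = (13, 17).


x^2 - d*y^2
= 13^2 - 17*17^2
= 169 - 4913
= -4744

-4744


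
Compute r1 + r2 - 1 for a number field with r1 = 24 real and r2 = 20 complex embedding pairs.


By Dirichlet's unit theorem:
rank = r1 + r2 - 1
= 24 + 20 - 1
= 43

43


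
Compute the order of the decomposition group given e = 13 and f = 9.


|D_P| = e * f
= 13 * 9
= 117

117


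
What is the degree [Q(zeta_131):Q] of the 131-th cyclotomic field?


The degree equals Euler's totient phi(131).
131 = 131
phi(131) = 130

130


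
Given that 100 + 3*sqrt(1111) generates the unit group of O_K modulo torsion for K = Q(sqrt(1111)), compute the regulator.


epsilon = 100 + 3*sqrt(1111)
= 199.9950
R = ln(199.9950)
= 5.2983

5.2983


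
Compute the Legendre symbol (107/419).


p = 419 is prime, so compute (107/419) with the reciprocity algorithm (Jacobi-symbol steps: pull out 2s via (2/n), flip via reciprocity, reduce):
  reciprocity: (107/419) -> -(419/107)
  reduce: (98/107)
  pull out 2: (2/107) = -1  (since 107 mod 8 = 3)
  reciprocity: (49/107) -> +(107/49)
  reduce: (9/49)
  reciprocity: (9/49) -> +(49/9)
  reduce: (4/9)
  pull out 2: (2/9) = +1  (since 9 mod 8 = 1)
  pull out 2: (2/9) = +1  (since 9 mod 8 = 1)
  (1/9) = 1
Product of signs = 1
(107/419) = 1

1


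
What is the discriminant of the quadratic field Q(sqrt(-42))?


For K = Q(sqrt(d)) with d squarefree: disc(K) = d if d = 1 mod 4, and disc(K) = 4d if d = 2 or 3 mod 4.
Here d = -42, and d mod 4 = 2.
d = 2 mod 4, not 1 (O_K = Z[sqrt(d)]), so disc(K) = 4d = 4 * (-42) = -168

-168


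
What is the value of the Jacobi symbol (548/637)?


Compute (548/637) via quadratic reciprocity:
  pull out 2: (2/637) = -1  (since 637 mod 8 = 5)
  pull out 2: (2/637) = -1  (since 637 mod 8 = 5)
  reciprocity: (137/637) -> +(637/137)
  reduce: (89/137)
  reciprocity: (89/137) -> +(137/89)
  reduce: (48/89)
  pull out 2: (2/89) = +1  (since 89 mod 8 = 1)
  pull out 2: (2/89) = +1  (since 89 mod 8 = 1)
  pull out 2: (2/89) = +1  (since 89 mod 8 = 1)
  pull out 2: (2/89) = +1  (since 89 mod 8 = 1)
  reciprocity: (3/89) -> +(89/3)
  reduce: (2/3)
  pull out 2: (2/3) = -1  (since 3 mod 8 = 3)
  (1/3) = 1
Product of signs = -1

-1


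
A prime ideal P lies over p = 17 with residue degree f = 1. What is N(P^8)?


N(P^a) = p^(a*f)
= 17^(8*1)
= 17^8
= 6975757441

6975757441


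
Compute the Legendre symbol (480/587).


p = 587 is prime, so compute (480/587) with the reciprocity algorithm (Jacobi-symbol steps: pull out 2s via (2/n), flip via reciprocity, reduce):
  pull out 2: (2/587) = -1  (since 587 mod 8 = 3)
  pull out 2: (2/587) = -1  (since 587 mod 8 = 3)
  pull out 2: (2/587) = -1  (since 587 mod 8 = 3)
  pull out 2: (2/587) = -1  (since 587 mod 8 = 3)
  pull out 2: (2/587) = -1  (since 587 mod 8 = 3)
  reciprocity: (15/587) -> -(587/15)
  reduce: (2/15)
  pull out 2: (2/15) = +1  (since 15 mod 8 = 7)
  (1/15) = 1
Product of signs = 1
(480/587) = 1

1


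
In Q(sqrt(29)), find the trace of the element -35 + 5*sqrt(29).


Tr(a + b*sqrt(d)) = (a + b*sqrt(d)) + (a - b*sqrt(d)) = 2a
= 2 * (-35)
= -70

-70


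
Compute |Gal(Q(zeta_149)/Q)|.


|Gal(Q(zeta_149)/Q)| = phi(149)
= 148

148


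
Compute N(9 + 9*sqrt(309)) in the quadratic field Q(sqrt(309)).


N(a + b*sqrt(d)) = a^2 - d*b^2
= (9)^2 - (309)*(9)^2
= 81 - 25029
= -24948

-24948


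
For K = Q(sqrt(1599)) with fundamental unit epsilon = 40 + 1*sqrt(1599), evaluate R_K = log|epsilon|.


epsilon = 40 + 1*sqrt(1599)
= 79.9875
R = ln(79.9875)
= 4.3819

4.3819


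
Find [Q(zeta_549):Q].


The degree equals Euler's totient phi(549).
549 = 3^2 * 61
phi(549) = 360

360


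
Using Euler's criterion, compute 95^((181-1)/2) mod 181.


p = 181 is prime and the exponent is (p-1)/2 = 90, so by Euler's criterion 95^90 = (95/181) = +1 or -1 mod 181.
Compute by square-and-multiply:
  90 = 64 + 16 + 8 + 2 (binary 1011010)
  Repeated squaring mod 181: 95^1 = 95, 95^2 = 156, 95^4 = 82, 95^8 = 27, 95^16 = 5, 95^32 = 25, 95^64 = 82
  95^90 = 95^64 * 95^16 * 95^8 * 95^2 = 82 * 5 * 27 * 156 mod 181
    82 * 5 = 410 = 48 mod 181
    48 * 27 = 1296 = 29 mod 181
    29 * 156 = 4524 = 180 mod 181
  95^90 = 180 mod 181
Result 180 = p - 1 = -1 mod 181: 95 is a quadratic non-residue mod 181. As a residue in [0, p-1] the value is 180.
95^90 mod 181 = 180

180


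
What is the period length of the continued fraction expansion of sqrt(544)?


Run the CF algorithm for sqrt(544).
a_0 = floor(sqrt(544)) = 23; set m_0=0, q_0=1.
Recurrence: m' = q*a - m,  q' = (d - m'^2)/q,  a' = floor((a_0 + m')/q').
  step 1: m=23, q=15, a=3
  step 2: m=22, q=4, a=11
  step 3: m=22, q=15, a=3
  step 4: m=23, q=1, a=46
a_4 = 2*a_0 = 46, so the period closes here.
sqrt(544) = [23; 3, 11, 3, 46]
Period length = 4

4


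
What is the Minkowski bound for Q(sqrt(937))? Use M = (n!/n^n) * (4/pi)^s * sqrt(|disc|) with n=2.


d = 937, d mod 4 = 1, so disc(K) = d = 937; |disc(K)| = 937
Real quadratic field, so n = 2, s = r2 = 0, r1 = 2
M = (n!/n^n) * (4/pi)^s * sqrt(|disc(K)|) = (2!/2^2) * (4/pi)^0 * sqrt(937)
= 0.5 * 1.000000 * 30.610456
= 15.3052

15.3052


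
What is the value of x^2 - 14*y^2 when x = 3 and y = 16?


x^2 - d*y^2
= 3^2 - 14*16^2
= 9 - 3584
= -3575

-3575


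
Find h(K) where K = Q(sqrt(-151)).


K = Q(sqrt(-151)). d mod 4 = 1, so D = disc(K) = d = -151
h(K) equals the number of primitive reduced positive-definite forms (a, b, c) = a*x^2 + b*x*y + c*y^2 with b^2 - 4ac = D,
where reduced means |b| <= a <= c, with b >= 0 whenever |b| = a or a = c, and primitive means gcd(a, b, c) = 1.
Reduced forces 3a^2 <= |D| = 151, so 1 <= a <= 7; b must have the parity of D, and c = (b^2 - D)/(4a) must be an integer >= a.
Enumerate a = 1..7, b in [-a, a]:
  a=1: (1, 1, 38)  [1]
  a=2: (2, -1, 19), (2, 1, 19)  [2]
  a=3: none
  a=4: (4, -3, 10), (4, 3, 10)  [2]
  a=5: (5, -3, 8), (5, 3, 8)  [2]
  a=6..7: none
Total reduced forms: 1 + 2 + 2 + 2 = 7
h = 7

7


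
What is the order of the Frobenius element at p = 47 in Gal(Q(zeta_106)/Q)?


The Frobenius at p in Gal(Q(zeta_n)/Q) = (Z/nZ)* is the class of p, so its order is ord_106(47), the smallest k >= 1 with 47^k = 1 mod 106.
n = 106 = 2 * 53, phi(106) = 52; the order divides phi(n).
Divisors of 52: 1, 2, 4, 13, 26, 52
Repeated squaring mod 106: 47^1 = 47, 47^2 = 89, 47^4 = 77, 47^8 = 99, 47^16 = 49, 47^32 = 69
Test divisors in increasing order:
  k=1: 47^1 = 47 mod 106
  k=2: 47^2 = 89 mod 106
  k=4: 47^4 = 77 mod 106
  k=13: 47^13 = 99 * 77 * 47 = 1 mod 106  <- first divisor giving 1
Order = 13

13


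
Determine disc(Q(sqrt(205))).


For K = Q(sqrt(d)) with d squarefree: disc(K) = d if d = 1 mod 4, and disc(K) = 4d if d = 2 or 3 mod 4.
Here d = 205, and d mod 4 = 1.
d = 1 mod 4 (O_K = Z[(1+sqrt(d))/2]), so disc(K) = d = 205

205


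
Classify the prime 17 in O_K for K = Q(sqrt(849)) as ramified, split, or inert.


K = Q(sqrt(849)). Since d mod 4 = 1, disc(K) = 849.
Check p | disc: 849 mod 17 = 16.
p does not divide disc. Compute Legendre symbol (d/p):
16^((17-1)/2) mod 17 = 1
(d/p) = 1, so p splits: (p) = P*P' with e=1, f=1, g=2.
Therefore p is split.

split


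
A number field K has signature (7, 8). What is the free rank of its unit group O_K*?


By Dirichlet's unit theorem:
rank = r1 + r2 - 1
= 7 + 8 - 1
= 14

14


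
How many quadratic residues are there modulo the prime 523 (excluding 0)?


For prime p, the number of non-zero quadratic residues is (p-1)/2.
= (523-1)/2
= 261

261


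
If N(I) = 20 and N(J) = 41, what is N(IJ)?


N(IJ) = N(I) * N(J)
= 20 * 41
= 820

820


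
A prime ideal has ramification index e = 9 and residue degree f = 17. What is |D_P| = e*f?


|D_P| = e * f
= 9 * 17
= 153

153


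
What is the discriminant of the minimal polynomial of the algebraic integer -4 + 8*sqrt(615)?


The element -4 + 8*sqrt(615) has minimal polynomial:
x^2 + 8*x - 39344
Discriminant = (8)^2 - 4*(-39344)
= 64 + 157376
= 157440

157440


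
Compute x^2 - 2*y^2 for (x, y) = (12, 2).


x^2 - d*y^2
= 12^2 - 2*2^2
= 144 - 8
= 136

136


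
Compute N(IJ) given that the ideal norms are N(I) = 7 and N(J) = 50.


N(IJ) = N(I) * N(J)
= 7 * 50
= 350

350


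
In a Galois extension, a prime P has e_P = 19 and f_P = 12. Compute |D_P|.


|D_P| = e * f
= 19 * 12
= 228

228


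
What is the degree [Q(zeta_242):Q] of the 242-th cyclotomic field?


The degree equals Euler's totient phi(242).
242 = 2 * 11^2
phi(242) = 110

110


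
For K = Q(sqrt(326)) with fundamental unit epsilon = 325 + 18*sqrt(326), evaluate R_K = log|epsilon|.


epsilon = 325 + 18*sqrt(326)
= 649.9985
R = ln(649.9985)
= 6.4770

6.4770


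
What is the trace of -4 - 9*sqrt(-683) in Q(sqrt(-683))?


Tr(a + b*sqrt(d)) = (a + b*sqrt(d)) + (a - b*sqrt(d)) = 2a
= 2 * (-4)
= -8

-8


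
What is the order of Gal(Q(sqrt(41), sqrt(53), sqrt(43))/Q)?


The 3 square roots of distinct primes are multiplicatively independent over Q,
so [K:Q] = 2^3 and Gal(K/Q) is isomorphic to (Z/2Z)^3.
|Gal| = 2^3 = 8

8


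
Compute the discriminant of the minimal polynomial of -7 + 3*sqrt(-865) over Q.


The element -7 + 3*sqrt(-865) has minimal polynomial:
x^2 + 14*x + 7834
Discriminant = (14)^2 - 4*(7834)
= 196 - 31336
= -31140

-31140


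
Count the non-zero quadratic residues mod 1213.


For prime p, the number of non-zero quadratic residues is (p-1)/2.
= (1213-1)/2
= 606

606


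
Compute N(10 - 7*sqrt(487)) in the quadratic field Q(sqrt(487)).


N(a + b*sqrt(d)) = a^2 - d*b^2
= (10)^2 - (487)*(-7)^2
= 100 - 23863
= -23763

-23763


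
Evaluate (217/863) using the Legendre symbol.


p = 863 is prime, so compute (217/863) with the reciprocity algorithm (Jacobi-symbol steps: pull out 2s via (2/n), flip via reciprocity, reduce):
  reciprocity: (217/863) -> +(863/217)
  reduce: (212/217)
  pull out 2: (2/217) = +1  (since 217 mod 8 = 1)
  pull out 2: (2/217) = +1  (since 217 mod 8 = 1)
  reciprocity: (53/217) -> +(217/53)
  reduce: (5/53)
  reciprocity: (5/53) -> +(53/5)
  reduce: (3/5)
  reciprocity: (3/5) -> +(5/3)
  reduce: (2/3)
  pull out 2: (2/3) = -1  (since 3 mod 8 = 3)
  (1/3) = 1
Product of signs = -1
(217/863) = -1

-1


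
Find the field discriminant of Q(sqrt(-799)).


For K = Q(sqrt(d)) with d squarefree: disc(K) = d if d = 1 mod 4, and disc(K) = 4d if d = 2 or 3 mod 4.
Here d = -799, and d mod 4 = 1.
d = 1 mod 4 (O_K = Z[(1+sqrt(d))/2]), so disc(K) = d = -799

-799


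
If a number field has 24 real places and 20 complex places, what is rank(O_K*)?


By Dirichlet's unit theorem:
rank = r1 + r2 - 1
= 24 + 20 - 1
= 43

43


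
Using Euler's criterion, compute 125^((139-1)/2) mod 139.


p = 139 is prime and the exponent is (p-1)/2 = 69, so by Euler's criterion 125^69 = (125/139) = +1 or -1 mod 139.
Compute by square-and-multiply:
  69 = 64 + 4 + 1 (binary 1000101)
  Repeated squaring mod 139: 125^1 = 125, 125^2 = 57, 125^4 = 52, 125^8 = 63, 125^16 = 77, 125^32 = 91, 125^64 = 80
  125^69 = 125^64 * 125^4 * 125^1 = 80 * 52 * 125 mod 139
    80 * 52 = 4160 = 129 mod 139
    129 * 125 = 16125 = 1 mod 139
  125^69 = 1 mod 139
Result 1: 125 is a quadratic residue mod 139.
125^69 mod 139 = 1

1


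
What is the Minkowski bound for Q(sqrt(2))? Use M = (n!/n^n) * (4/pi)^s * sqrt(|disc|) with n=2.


d = 2, d mod 4 = 2, so disc(K) = 4d = 8; |disc(K)| = 8
Real quadratic field, so n = 2, s = r2 = 0, r1 = 2
M = (n!/n^n) * (4/pi)^s * sqrt(|disc(K)|) = (2!/2^2) * (4/pi)^0 * sqrt(8)
= 0.5 * 1.000000 * 2.828427
= 1.4142

1.4142


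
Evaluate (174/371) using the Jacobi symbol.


Compute (174/371) via quadratic reciprocity:
  pull out 2: (2/371) = -1  (since 371 mod 8 = 3)
  reciprocity: (87/371) -> -(371/87)
  reduce: (23/87)
  reciprocity: (23/87) -> -(87/23)
  reduce: (18/23)
  pull out 2: (2/23) = +1  (since 23 mod 8 = 7)
  reciprocity: (9/23) -> +(23/9)
  reduce: (5/9)
  reciprocity: (5/9) -> +(9/5)
  reduce: (4/5)
  pull out 2: (2/5) = -1  (since 5 mod 8 = 5)
  pull out 2: (2/5) = -1  (since 5 mod 8 = 5)
  (1/5) = 1
Product of signs = -1

-1


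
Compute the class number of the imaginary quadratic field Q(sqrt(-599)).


K = Q(sqrt(-599)). d mod 4 = 1, so D = disc(K) = d = -599
h(K) equals the number of primitive reduced positive-definite forms (a, b, c) = a*x^2 + b*x*y + c*y^2 with b^2 - 4ac = D,
where reduced means |b| <= a <= c, with b >= 0 whenever |b| = a or a = c, and primitive means gcd(a, b, c) = 1.
Reduced forces 3a^2 <= |D| = 599, so 1 <= a <= 14; b must have the parity of D, and c = (b^2 - D)/(4a) must be an integer >= a.
Enumerate a = 1..14, b in [-a, a]:
  a=1: (1, 1, 150)  [1]
  a=2: (2, -1, 75), (2, 1, 75)  [2]
  a=3: (3, -1, 50), (3, 1, 50)  [2]
  a=4: (4, -3, 38), (4, 3, 38)  [2]
  a=5: (5, -1, 30), (5, 1, 30)  [2]
  a=6: (6, -5, 26), (6, -1, 25), (6, 1, 25), (6, 5, 26)  [4]
  a=7: none
  a=8: (8, -3, 19), (8, 3, 19)  [2]
  a=9: (9, -7, 18), (9, 7, 18)  [2]
  a=10: (10, -9, 17), (10, -1, 15), (10, 1, 15), (10, 9, 17)  [4]
  a=11: none
  a=12: (12, -11, 15), (12, -5, 13), (12, 5, 13), (12, 11, 15)  [4]
  a=13..14: none
Total reduced forms: 1 + 2 + 2 + 2 + 2 + 4 + 2 + 2 + 4 + 4 = 25
h = 25

25


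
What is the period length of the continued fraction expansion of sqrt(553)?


Run the CF algorithm for sqrt(553).
a_0 = floor(sqrt(553)) = 23; set m_0=0, q_0=1.
Recurrence: m' = q*a - m,  q' = (d - m'^2)/q,  a' = floor((a_0 + m')/q').
  step 1: m=23, q=24, a=1
  step 2: m=1, q=23, a=1
  step 3: m=22, q=3, a=15
  step 4: m=23, q=8, a=5
  step 5: m=17, q=33, a=1
  step 6: m=16, q=9, a=4
  step 7: m=20, q=17, a=2
  step 8: m=14, q=21, a=1
  step 9: m=7, q=24, a=1
  step 10: m=17, q=11, a=3
  step 11: m=16, q=27, a=1
  step 12: m=11, q=16, a=2
  step 13: m=21, q=7, a=6
  step 14: m=21, q=16, a=2
  step 15: m=11, q=27, a=1
  step 16: m=16, q=11, a=3
  step 17: m=17, q=24, a=1
  step 18: m=7, q=21, a=1
  step 19: m=14, q=17, a=2
  step 20: m=20, q=9, a=4
  step 21: m=16, q=33, a=1
  step 22: m=17, q=8, a=5
  step 23: m=23, q=3, a=15
  step 24: m=22, q=23, a=1
  step 25: m=1, q=24, a=1
  step 26: m=23, q=1, a=46
a_26 = 2*a_0 = 46, so the period closes here.
sqrt(553) = [23; 1, 1, 15, 5, 1, 4, 2, 1, 1, 3, 1, 2, 6, 2, 1, 3, 1, 1, 2, 4, 1, 5, 15, 1, 1, 46]
Period length = 26

26


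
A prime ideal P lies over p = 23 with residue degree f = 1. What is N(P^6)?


N(P^a) = p^(a*f)
= 23^(6*1)
= 23^6
= 148035889

148035889


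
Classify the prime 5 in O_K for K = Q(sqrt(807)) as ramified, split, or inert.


K = Q(sqrt(807)). Since d mod 4 = 3, disc(K) = 3228.
Check p | disc: 3228 mod 5 = 3.
p does not divide disc. Compute Legendre symbol (d/p):
2^((5-1)/2) mod 5 = -1
(d/p) = -1, so p is inert: (p) stays prime with e=1, f=2, g=1.
Therefore p is inert.

inert


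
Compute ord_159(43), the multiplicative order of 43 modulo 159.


We want ord_159(43), the smallest k >= 1 with 43^k = 1 mod 159.
n = 159 = 3 * 53, phi(159) = 104; the order divides phi(n).
Divisors of 104: 1, 2, 4, 8, 13, 26, 52, 104
Repeated squaring mod 159: 43^1 = 43, 43^2 = 100, 43^4 = 142, 43^8 = 130, 43^16 = 46, 43^32 = 49, 43^64 = 16
Test divisors in increasing order:
  k=1: 43^1 = 43 mod 159
  k=2: 43^2 = 100 mod 159
  k=4: 43^4 = 142 mod 159
  k=8: 43^8 = 130 mod 159
  k=13: 43^13 = 130 * 142 * 43 = 52 mod 159
  k=26: 43^26 = 46 * 130 * 100 = 1 mod 159  <- first divisor giving 1
Order = 26

26


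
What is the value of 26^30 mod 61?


p = 61 is prime and the exponent is (p-1)/2 = 30, so by Euler's criterion 26^30 = (26/61) = +1 or -1 mod 61.
Compute by square-and-multiply:
  30 = 16 + 8 + 4 + 2 (binary 11110)
  Repeated squaring mod 61: 26^1 = 26, 26^2 = 5, 26^4 = 25, 26^8 = 15, 26^16 = 42
  26^30 = 26^16 * 26^8 * 26^4 * 26^2 = 42 * 15 * 25 * 5 mod 61
    42 * 15 = 630 = 20 mod 61
    20 * 25 = 500 = 12 mod 61
    12 * 5 = 60 = 60 mod 61
  26^30 = 60 mod 61
Result 60 = p - 1 = -1 mod 61: 26 is a quadratic non-residue mod 61. As a residue in [0, p-1] the value is 60.
26^30 mod 61 = 60

60


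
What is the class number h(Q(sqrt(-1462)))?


K = Q(sqrt(-1462)). d mod 4 = 2, so D = disc(K) = 4d = -5848
h(K) equals the number of primitive reduced positive-definite forms (a, b, c) = a*x^2 + b*x*y + c*y^2 with b^2 - 4ac = D,
where reduced means |b| <= a <= c, with b >= 0 whenever |b| = a or a = c, and primitive means gcd(a, b, c) = 1.
Reduced forces 3a^2 <= |D| = 5848, so 1 <= a <= 44; b must have the parity of D, and c = (b^2 - D)/(4a) must be an integer >= a.
Enumerate a = 1..44, b in [-a, a]:
  a=1: (1, 0, 1462)  [1]
  a=2: (2, 0, 731)  [1]
  a=3..6: none
  a=7: (7, -2, 209), (7, 2, 209)  [2]
  a=8..10: none
  a=11: (11, -2, 133), (11, 2, 133)  [2]
  a=12..13: none
  a=14: (14, -12, 107), (14, 12, 107)  [2]
  a=15..16: none
  a=17: (17, 0, 86)  [1]
  a=18: none
  a=19: (19, -2, 77), (19, 2, 77)  [2]
  a=20..21: none
  a=22: (22, -20, 71), (22, 20, 71)  [2]
  a=23..33: none
  a=34: (34, 0, 43)  [1]
  a=35..37: none
  a=38: (38, -36, 47), (38, 36, 47)  [2]
  a=39..44: none
Total reduced forms: 1 + 1 + 2 + 2 + 2 + 1 + 2 + 2 + 1 + 2 = 16
h = 16

16


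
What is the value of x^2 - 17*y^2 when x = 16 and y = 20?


x^2 - d*y^2
= 16^2 - 17*20^2
= 256 - 6800
= -6544

-6544


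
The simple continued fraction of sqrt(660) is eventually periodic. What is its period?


Run the CF algorithm for sqrt(660).
a_0 = floor(sqrt(660)) = 25; set m_0=0, q_0=1.
Recurrence: m' = q*a - m,  q' = (d - m'^2)/q,  a' = floor((a_0 + m')/q').
  step 1: m=25, q=35, a=1
  step 2: m=10, q=16, a=2
  step 3: m=22, q=11, a=4
  step 4: m=22, q=16, a=2
  step 5: m=10, q=35, a=1
  step 6: m=25, q=1, a=50
a_6 = 2*a_0 = 50, so the period closes here.
sqrt(660) = [25; 1, 2, 4, 2, 1, 50]
Period length = 6

6


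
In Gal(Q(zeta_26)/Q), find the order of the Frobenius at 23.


The Frobenius at p in Gal(Q(zeta_n)/Q) = (Z/nZ)* is the class of p, so its order is ord_26(23), the smallest k >= 1 with 23^k = 1 mod 26.
n = 26 = 2 * 13, phi(26) = 12; the order divides phi(n).
Divisors of 12: 1, 2, 3, 4, 6, 12
Repeated squaring mod 26: 23^1 = 23, 23^2 = 9, 23^4 = 3, 23^8 = 9
Test divisors in increasing order:
  k=1: 23^1 = 23 mod 26
  k=2: 23^2 = 9 mod 26
  k=3: 23^3 = 9 * 23 = 25 mod 26
  k=4: 23^4 = 3 mod 26
  k=6: 23^6 = 3 * 9 = 1 mod 26  <- first divisor giving 1
Order = 6

6


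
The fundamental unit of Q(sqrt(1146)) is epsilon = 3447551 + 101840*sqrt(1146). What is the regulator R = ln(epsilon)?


epsilon = 3447551 + 101840*sqrt(1146)
= 6.8951e+06
R = ln(6.8951e+06)
= 15.7463

15.7463


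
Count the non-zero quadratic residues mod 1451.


For prime p, the number of non-zero quadratic residues is (p-1)/2.
= (1451-1)/2
= 725

725


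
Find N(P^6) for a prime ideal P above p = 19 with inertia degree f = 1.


N(P^a) = p^(a*f)
= 19^(6*1)
= 19^6
= 47045881

47045881


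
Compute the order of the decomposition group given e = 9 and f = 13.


|D_P| = e * f
= 9 * 13
= 117

117


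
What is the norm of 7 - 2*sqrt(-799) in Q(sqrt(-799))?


N(a + b*sqrt(d)) = a^2 - d*b^2
= (7)^2 - (-799)*(-2)^2
= 49 + 3196
= 3245

3245


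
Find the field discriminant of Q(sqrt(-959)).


For K = Q(sqrt(d)) with d squarefree: disc(K) = d if d = 1 mod 4, and disc(K) = 4d if d = 2 or 3 mod 4.
Here d = -959, and d mod 4 = 1.
d = 1 mod 4 (O_K = Z[(1+sqrt(d))/2]), so disc(K) = d = -959

-959


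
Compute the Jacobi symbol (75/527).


Compute (75/527) via quadratic reciprocity:
  reciprocity: (75/527) -> -(527/75)
  reduce: (2/75)
  pull out 2: (2/75) = -1  (since 75 mod 8 = 3)
  (1/75) = 1
Product of signs = 1

1


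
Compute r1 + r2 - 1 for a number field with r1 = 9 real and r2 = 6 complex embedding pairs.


By Dirichlet's unit theorem:
rank = r1 + r2 - 1
= 9 + 6 - 1
= 14

14


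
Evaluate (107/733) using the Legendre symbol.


p = 733 is prime, so compute (107/733) with the reciprocity algorithm (Jacobi-symbol steps: pull out 2s via (2/n), flip via reciprocity, reduce):
  reciprocity: (107/733) -> +(733/107)
  reduce: (91/107)
  reciprocity: (91/107) -> -(107/91)
  reduce: (16/91)
  pull out 2: (2/91) = -1  (since 91 mod 8 = 3)
  pull out 2: (2/91) = -1  (since 91 mod 8 = 3)
  pull out 2: (2/91) = -1  (since 91 mod 8 = 3)
  pull out 2: (2/91) = -1  (since 91 mod 8 = 3)
  (1/91) = 1
Product of signs = -1
(107/733) = -1

-1


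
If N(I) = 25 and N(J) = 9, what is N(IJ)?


N(IJ) = N(I) * N(J)
= 25 * 9
= 225

225


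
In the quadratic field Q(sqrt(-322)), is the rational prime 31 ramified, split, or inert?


K = Q(sqrt(-322)). Since d mod 4 = 2, disc(K) = -1288.
Check p | disc: -1288 mod 31 = 14.
p does not divide disc. Compute Legendre symbol (d/p):
19^((31-1)/2) mod 31 = 1
(d/p) = 1, so p splits: (p) = P*P' with e=1, f=1, g=2.
Therefore p is split.

split
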